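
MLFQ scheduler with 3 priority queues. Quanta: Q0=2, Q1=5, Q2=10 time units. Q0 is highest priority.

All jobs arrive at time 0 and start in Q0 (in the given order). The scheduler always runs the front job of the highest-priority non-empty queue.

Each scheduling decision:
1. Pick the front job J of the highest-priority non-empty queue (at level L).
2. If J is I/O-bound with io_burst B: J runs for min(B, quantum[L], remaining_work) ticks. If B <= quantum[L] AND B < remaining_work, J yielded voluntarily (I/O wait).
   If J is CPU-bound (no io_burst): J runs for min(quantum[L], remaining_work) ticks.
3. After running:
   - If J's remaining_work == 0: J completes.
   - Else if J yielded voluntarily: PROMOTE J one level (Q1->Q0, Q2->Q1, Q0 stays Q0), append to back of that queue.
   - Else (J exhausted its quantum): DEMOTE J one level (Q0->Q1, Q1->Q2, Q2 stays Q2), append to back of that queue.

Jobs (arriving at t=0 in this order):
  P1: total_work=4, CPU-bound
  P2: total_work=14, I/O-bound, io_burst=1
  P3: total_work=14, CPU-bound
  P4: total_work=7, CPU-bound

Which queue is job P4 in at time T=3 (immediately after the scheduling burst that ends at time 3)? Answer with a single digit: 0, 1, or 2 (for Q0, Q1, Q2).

Answer: 0

Derivation:
t=0-2: P1@Q0 runs 2, rem=2, quantum used, demote→Q1. Q0=[P2,P3,P4] Q1=[P1] Q2=[]
t=2-3: P2@Q0 runs 1, rem=13, I/O yield, promote→Q0. Q0=[P3,P4,P2] Q1=[P1] Q2=[]
t=3-5: P3@Q0 runs 2, rem=12, quantum used, demote→Q1. Q0=[P4,P2] Q1=[P1,P3] Q2=[]
t=5-7: P4@Q0 runs 2, rem=5, quantum used, demote→Q1. Q0=[P2] Q1=[P1,P3,P4] Q2=[]
t=7-8: P2@Q0 runs 1, rem=12, I/O yield, promote→Q0. Q0=[P2] Q1=[P1,P3,P4] Q2=[]
t=8-9: P2@Q0 runs 1, rem=11, I/O yield, promote→Q0. Q0=[P2] Q1=[P1,P3,P4] Q2=[]
t=9-10: P2@Q0 runs 1, rem=10, I/O yield, promote→Q0. Q0=[P2] Q1=[P1,P3,P4] Q2=[]
t=10-11: P2@Q0 runs 1, rem=9, I/O yield, promote→Q0. Q0=[P2] Q1=[P1,P3,P4] Q2=[]
t=11-12: P2@Q0 runs 1, rem=8, I/O yield, promote→Q0. Q0=[P2] Q1=[P1,P3,P4] Q2=[]
t=12-13: P2@Q0 runs 1, rem=7, I/O yield, promote→Q0. Q0=[P2] Q1=[P1,P3,P4] Q2=[]
t=13-14: P2@Q0 runs 1, rem=6, I/O yield, promote→Q0. Q0=[P2] Q1=[P1,P3,P4] Q2=[]
t=14-15: P2@Q0 runs 1, rem=5, I/O yield, promote→Q0. Q0=[P2] Q1=[P1,P3,P4] Q2=[]
t=15-16: P2@Q0 runs 1, rem=4, I/O yield, promote→Q0. Q0=[P2] Q1=[P1,P3,P4] Q2=[]
t=16-17: P2@Q0 runs 1, rem=3, I/O yield, promote→Q0. Q0=[P2] Q1=[P1,P3,P4] Q2=[]
t=17-18: P2@Q0 runs 1, rem=2, I/O yield, promote→Q0. Q0=[P2] Q1=[P1,P3,P4] Q2=[]
t=18-19: P2@Q0 runs 1, rem=1, I/O yield, promote→Q0. Q0=[P2] Q1=[P1,P3,P4] Q2=[]
t=19-20: P2@Q0 runs 1, rem=0, completes. Q0=[] Q1=[P1,P3,P4] Q2=[]
t=20-22: P1@Q1 runs 2, rem=0, completes. Q0=[] Q1=[P3,P4] Q2=[]
t=22-27: P3@Q1 runs 5, rem=7, quantum used, demote→Q2. Q0=[] Q1=[P4] Q2=[P3]
t=27-32: P4@Q1 runs 5, rem=0, completes. Q0=[] Q1=[] Q2=[P3]
t=32-39: P3@Q2 runs 7, rem=0, completes. Q0=[] Q1=[] Q2=[]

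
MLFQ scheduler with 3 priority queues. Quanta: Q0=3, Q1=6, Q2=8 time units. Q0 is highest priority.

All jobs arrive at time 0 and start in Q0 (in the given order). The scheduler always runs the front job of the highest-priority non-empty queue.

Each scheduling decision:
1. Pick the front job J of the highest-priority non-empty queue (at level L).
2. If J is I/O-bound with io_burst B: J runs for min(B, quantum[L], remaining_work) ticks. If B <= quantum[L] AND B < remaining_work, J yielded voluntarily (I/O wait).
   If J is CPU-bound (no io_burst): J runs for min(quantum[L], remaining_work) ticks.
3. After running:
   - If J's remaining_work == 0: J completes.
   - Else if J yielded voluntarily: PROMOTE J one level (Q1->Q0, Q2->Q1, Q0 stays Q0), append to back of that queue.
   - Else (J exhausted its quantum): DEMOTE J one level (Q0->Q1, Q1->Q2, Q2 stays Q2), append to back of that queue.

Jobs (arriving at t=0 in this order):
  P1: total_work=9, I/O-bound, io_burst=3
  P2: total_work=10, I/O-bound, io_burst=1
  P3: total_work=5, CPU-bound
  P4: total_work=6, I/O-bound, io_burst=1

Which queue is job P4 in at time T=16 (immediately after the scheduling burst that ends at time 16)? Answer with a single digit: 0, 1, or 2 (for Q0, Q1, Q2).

Answer: 0

Derivation:
t=0-3: P1@Q0 runs 3, rem=6, I/O yield, promote→Q0. Q0=[P2,P3,P4,P1] Q1=[] Q2=[]
t=3-4: P2@Q0 runs 1, rem=9, I/O yield, promote→Q0. Q0=[P3,P4,P1,P2] Q1=[] Q2=[]
t=4-7: P3@Q0 runs 3, rem=2, quantum used, demote→Q1. Q0=[P4,P1,P2] Q1=[P3] Q2=[]
t=7-8: P4@Q0 runs 1, rem=5, I/O yield, promote→Q0. Q0=[P1,P2,P4] Q1=[P3] Q2=[]
t=8-11: P1@Q0 runs 3, rem=3, I/O yield, promote→Q0. Q0=[P2,P4,P1] Q1=[P3] Q2=[]
t=11-12: P2@Q0 runs 1, rem=8, I/O yield, promote→Q0. Q0=[P4,P1,P2] Q1=[P3] Q2=[]
t=12-13: P4@Q0 runs 1, rem=4, I/O yield, promote→Q0. Q0=[P1,P2,P4] Q1=[P3] Q2=[]
t=13-16: P1@Q0 runs 3, rem=0, completes. Q0=[P2,P4] Q1=[P3] Q2=[]
t=16-17: P2@Q0 runs 1, rem=7, I/O yield, promote→Q0. Q0=[P4,P2] Q1=[P3] Q2=[]
t=17-18: P4@Q0 runs 1, rem=3, I/O yield, promote→Q0. Q0=[P2,P4] Q1=[P3] Q2=[]
t=18-19: P2@Q0 runs 1, rem=6, I/O yield, promote→Q0. Q0=[P4,P2] Q1=[P3] Q2=[]
t=19-20: P4@Q0 runs 1, rem=2, I/O yield, promote→Q0. Q0=[P2,P4] Q1=[P3] Q2=[]
t=20-21: P2@Q0 runs 1, rem=5, I/O yield, promote→Q0. Q0=[P4,P2] Q1=[P3] Q2=[]
t=21-22: P4@Q0 runs 1, rem=1, I/O yield, promote→Q0. Q0=[P2,P4] Q1=[P3] Q2=[]
t=22-23: P2@Q0 runs 1, rem=4, I/O yield, promote→Q0. Q0=[P4,P2] Q1=[P3] Q2=[]
t=23-24: P4@Q0 runs 1, rem=0, completes. Q0=[P2] Q1=[P3] Q2=[]
t=24-25: P2@Q0 runs 1, rem=3, I/O yield, promote→Q0. Q0=[P2] Q1=[P3] Q2=[]
t=25-26: P2@Q0 runs 1, rem=2, I/O yield, promote→Q0. Q0=[P2] Q1=[P3] Q2=[]
t=26-27: P2@Q0 runs 1, rem=1, I/O yield, promote→Q0. Q0=[P2] Q1=[P3] Q2=[]
t=27-28: P2@Q0 runs 1, rem=0, completes. Q0=[] Q1=[P3] Q2=[]
t=28-30: P3@Q1 runs 2, rem=0, completes. Q0=[] Q1=[] Q2=[]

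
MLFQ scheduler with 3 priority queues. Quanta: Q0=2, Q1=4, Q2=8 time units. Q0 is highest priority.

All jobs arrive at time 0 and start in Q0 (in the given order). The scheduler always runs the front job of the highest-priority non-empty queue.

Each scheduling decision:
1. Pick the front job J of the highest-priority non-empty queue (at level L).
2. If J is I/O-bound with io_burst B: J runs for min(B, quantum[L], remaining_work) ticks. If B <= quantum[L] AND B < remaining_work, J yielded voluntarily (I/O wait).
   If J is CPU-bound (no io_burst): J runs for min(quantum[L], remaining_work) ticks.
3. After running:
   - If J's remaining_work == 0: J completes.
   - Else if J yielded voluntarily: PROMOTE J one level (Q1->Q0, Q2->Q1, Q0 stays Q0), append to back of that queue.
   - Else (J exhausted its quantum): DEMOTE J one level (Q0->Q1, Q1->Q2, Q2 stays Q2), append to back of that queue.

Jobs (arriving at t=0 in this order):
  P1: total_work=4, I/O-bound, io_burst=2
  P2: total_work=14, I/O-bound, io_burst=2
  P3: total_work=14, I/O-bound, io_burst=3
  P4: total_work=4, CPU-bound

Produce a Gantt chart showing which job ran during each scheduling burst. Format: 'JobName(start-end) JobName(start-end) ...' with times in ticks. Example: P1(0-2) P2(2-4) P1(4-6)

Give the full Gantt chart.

t=0-2: P1@Q0 runs 2, rem=2, I/O yield, promote→Q0. Q0=[P2,P3,P4,P1] Q1=[] Q2=[]
t=2-4: P2@Q0 runs 2, rem=12, I/O yield, promote→Q0. Q0=[P3,P4,P1,P2] Q1=[] Q2=[]
t=4-6: P3@Q0 runs 2, rem=12, quantum used, demote→Q1. Q0=[P4,P1,P2] Q1=[P3] Q2=[]
t=6-8: P4@Q0 runs 2, rem=2, quantum used, demote→Q1. Q0=[P1,P2] Q1=[P3,P4] Q2=[]
t=8-10: P1@Q0 runs 2, rem=0, completes. Q0=[P2] Q1=[P3,P4] Q2=[]
t=10-12: P2@Q0 runs 2, rem=10, I/O yield, promote→Q0. Q0=[P2] Q1=[P3,P4] Q2=[]
t=12-14: P2@Q0 runs 2, rem=8, I/O yield, promote→Q0. Q0=[P2] Q1=[P3,P4] Q2=[]
t=14-16: P2@Q0 runs 2, rem=6, I/O yield, promote→Q0. Q0=[P2] Q1=[P3,P4] Q2=[]
t=16-18: P2@Q0 runs 2, rem=4, I/O yield, promote→Q0. Q0=[P2] Q1=[P3,P4] Q2=[]
t=18-20: P2@Q0 runs 2, rem=2, I/O yield, promote→Q0. Q0=[P2] Q1=[P3,P4] Q2=[]
t=20-22: P2@Q0 runs 2, rem=0, completes. Q0=[] Q1=[P3,P4] Q2=[]
t=22-25: P3@Q1 runs 3, rem=9, I/O yield, promote→Q0. Q0=[P3] Q1=[P4] Q2=[]
t=25-27: P3@Q0 runs 2, rem=7, quantum used, demote→Q1. Q0=[] Q1=[P4,P3] Q2=[]
t=27-29: P4@Q1 runs 2, rem=0, completes. Q0=[] Q1=[P3] Q2=[]
t=29-32: P3@Q1 runs 3, rem=4, I/O yield, promote→Q0. Q0=[P3] Q1=[] Q2=[]
t=32-34: P3@Q0 runs 2, rem=2, quantum used, demote→Q1. Q0=[] Q1=[P3] Q2=[]
t=34-36: P3@Q1 runs 2, rem=0, completes. Q0=[] Q1=[] Q2=[]

Answer: P1(0-2) P2(2-4) P3(4-6) P4(6-8) P1(8-10) P2(10-12) P2(12-14) P2(14-16) P2(16-18) P2(18-20) P2(20-22) P3(22-25) P3(25-27) P4(27-29) P3(29-32) P3(32-34) P3(34-36)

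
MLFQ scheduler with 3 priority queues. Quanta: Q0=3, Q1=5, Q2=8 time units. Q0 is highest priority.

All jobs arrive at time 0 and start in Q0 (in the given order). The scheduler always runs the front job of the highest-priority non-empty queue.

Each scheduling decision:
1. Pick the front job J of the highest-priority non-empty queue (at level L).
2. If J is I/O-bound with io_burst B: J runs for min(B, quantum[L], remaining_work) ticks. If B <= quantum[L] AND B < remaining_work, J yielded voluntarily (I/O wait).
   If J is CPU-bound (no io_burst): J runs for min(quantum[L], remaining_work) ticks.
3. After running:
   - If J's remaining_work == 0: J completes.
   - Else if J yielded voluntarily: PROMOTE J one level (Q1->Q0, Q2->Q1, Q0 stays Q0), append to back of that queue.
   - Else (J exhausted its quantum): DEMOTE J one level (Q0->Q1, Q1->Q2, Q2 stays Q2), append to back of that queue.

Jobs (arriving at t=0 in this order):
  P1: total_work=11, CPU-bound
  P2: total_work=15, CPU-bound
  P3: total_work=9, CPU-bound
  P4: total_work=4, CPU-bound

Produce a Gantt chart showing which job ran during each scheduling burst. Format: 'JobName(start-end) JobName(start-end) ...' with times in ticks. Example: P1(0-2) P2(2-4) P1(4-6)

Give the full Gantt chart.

Answer: P1(0-3) P2(3-6) P3(6-9) P4(9-12) P1(12-17) P2(17-22) P3(22-27) P4(27-28) P1(28-31) P2(31-38) P3(38-39)

Derivation:
t=0-3: P1@Q0 runs 3, rem=8, quantum used, demote→Q1. Q0=[P2,P3,P4] Q1=[P1] Q2=[]
t=3-6: P2@Q0 runs 3, rem=12, quantum used, demote→Q1. Q0=[P3,P4] Q1=[P1,P2] Q2=[]
t=6-9: P3@Q0 runs 3, rem=6, quantum used, demote→Q1. Q0=[P4] Q1=[P1,P2,P3] Q2=[]
t=9-12: P4@Q0 runs 3, rem=1, quantum used, demote→Q1. Q0=[] Q1=[P1,P2,P3,P4] Q2=[]
t=12-17: P1@Q1 runs 5, rem=3, quantum used, demote→Q2. Q0=[] Q1=[P2,P3,P4] Q2=[P1]
t=17-22: P2@Q1 runs 5, rem=7, quantum used, demote→Q2. Q0=[] Q1=[P3,P4] Q2=[P1,P2]
t=22-27: P3@Q1 runs 5, rem=1, quantum used, demote→Q2. Q0=[] Q1=[P4] Q2=[P1,P2,P3]
t=27-28: P4@Q1 runs 1, rem=0, completes. Q0=[] Q1=[] Q2=[P1,P2,P3]
t=28-31: P1@Q2 runs 3, rem=0, completes. Q0=[] Q1=[] Q2=[P2,P3]
t=31-38: P2@Q2 runs 7, rem=0, completes. Q0=[] Q1=[] Q2=[P3]
t=38-39: P3@Q2 runs 1, rem=0, completes. Q0=[] Q1=[] Q2=[]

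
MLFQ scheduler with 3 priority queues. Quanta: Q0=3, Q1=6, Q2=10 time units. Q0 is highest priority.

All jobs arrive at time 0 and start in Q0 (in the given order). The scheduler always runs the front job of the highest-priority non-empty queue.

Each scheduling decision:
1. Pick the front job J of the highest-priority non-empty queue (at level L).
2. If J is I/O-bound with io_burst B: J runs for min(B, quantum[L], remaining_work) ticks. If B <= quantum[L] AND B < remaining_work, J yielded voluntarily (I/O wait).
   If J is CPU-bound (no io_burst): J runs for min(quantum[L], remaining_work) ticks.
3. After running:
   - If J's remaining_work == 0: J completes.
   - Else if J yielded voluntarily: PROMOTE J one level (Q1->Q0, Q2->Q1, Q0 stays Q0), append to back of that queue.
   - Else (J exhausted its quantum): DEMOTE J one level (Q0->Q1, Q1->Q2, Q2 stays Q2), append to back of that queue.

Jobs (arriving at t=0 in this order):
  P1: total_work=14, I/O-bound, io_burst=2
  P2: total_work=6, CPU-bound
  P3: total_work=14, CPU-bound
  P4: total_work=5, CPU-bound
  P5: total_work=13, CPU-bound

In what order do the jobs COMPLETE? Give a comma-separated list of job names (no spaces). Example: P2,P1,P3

Answer: P1,P2,P4,P3,P5

Derivation:
t=0-2: P1@Q0 runs 2, rem=12, I/O yield, promote→Q0. Q0=[P2,P3,P4,P5,P1] Q1=[] Q2=[]
t=2-5: P2@Q0 runs 3, rem=3, quantum used, demote→Q1. Q0=[P3,P4,P5,P1] Q1=[P2] Q2=[]
t=5-8: P3@Q0 runs 3, rem=11, quantum used, demote→Q1. Q0=[P4,P5,P1] Q1=[P2,P3] Q2=[]
t=8-11: P4@Q0 runs 3, rem=2, quantum used, demote→Q1. Q0=[P5,P1] Q1=[P2,P3,P4] Q2=[]
t=11-14: P5@Q0 runs 3, rem=10, quantum used, demote→Q1. Q0=[P1] Q1=[P2,P3,P4,P5] Q2=[]
t=14-16: P1@Q0 runs 2, rem=10, I/O yield, promote→Q0. Q0=[P1] Q1=[P2,P3,P4,P5] Q2=[]
t=16-18: P1@Q0 runs 2, rem=8, I/O yield, promote→Q0. Q0=[P1] Q1=[P2,P3,P4,P5] Q2=[]
t=18-20: P1@Q0 runs 2, rem=6, I/O yield, promote→Q0. Q0=[P1] Q1=[P2,P3,P4,P5] Q2=[]
t=20-22: P1@Q0 runs 2, rem=4, I/O yield, promote→Q0. Q0=[P1] Q1=[P2,P3,P4,P5] Q2=[]
t=22-24: P1@Q0 runs 2, rem=2, I/O yield, promote→Q0. Q0=[P1] Q1=[P2,P3,P4,P5] Q2=[]
t=24-26: P1@Q0 runs 2, rem=0, completes. Q0=[] Q1=[P2,P3,P4,P5] Q2=[]
t=26-29: P2@Q1 runs 3, rem=0, completes. Q0=[] Q1=[P3,P4,P5] Q2=[]
t=29-35: P3@Q1 runs 6, rem=5, quantum used, demote→Q2. Q0=[] Q1=[P4,P5] Q2=[P3]
t=35-37: P4@Q1 runs 2, rem=0, completes. Q0=[] Q1=[P5] Q2=[P3]
t=37-43: P5@Q1 runs 6, rem=4, quantum used, demote→Q2. Q0=[] Q1=[] Q2=[P3,P5]
t=43-48: P3@Q2 runs 5, rem=0, completes. Q0=[] Q1=[] Q2=[P5]
t=48-52: P5@Q2 runs 4, rem=0, completes. Q0=[] Q1=[] Q2=[]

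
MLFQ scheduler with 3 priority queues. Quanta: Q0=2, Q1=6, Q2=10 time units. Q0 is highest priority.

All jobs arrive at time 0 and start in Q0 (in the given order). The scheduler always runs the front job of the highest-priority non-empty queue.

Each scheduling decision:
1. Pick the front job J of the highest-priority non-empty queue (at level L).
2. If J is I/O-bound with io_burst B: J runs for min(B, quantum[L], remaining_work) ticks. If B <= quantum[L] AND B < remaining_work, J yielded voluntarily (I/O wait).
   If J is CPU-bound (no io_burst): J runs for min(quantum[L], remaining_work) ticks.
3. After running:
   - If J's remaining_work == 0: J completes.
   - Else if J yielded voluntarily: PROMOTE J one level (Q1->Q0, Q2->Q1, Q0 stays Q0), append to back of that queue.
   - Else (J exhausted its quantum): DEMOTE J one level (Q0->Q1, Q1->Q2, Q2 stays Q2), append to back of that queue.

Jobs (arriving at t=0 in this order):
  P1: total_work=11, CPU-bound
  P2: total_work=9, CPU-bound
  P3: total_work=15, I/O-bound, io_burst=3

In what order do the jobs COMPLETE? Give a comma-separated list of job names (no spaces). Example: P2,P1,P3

Answer: P3,P1,P2

Derivation:
t=0-2: P1@Q0 runs 2, rem=9, quantum used, demote→Q1. Q0=[P2,P3] Q1=[P1] Q2=[]
t=2-4: P2@Q0 runs 2, rem=7, quantum used, demote→Q1. Q0=[P3] Q1=[P1,P2] Q2=[]
t=4-6: P3@Q0 runs 2, rem=13, quantum used, demote→Q1. Q0=[] Q1=[P1,P2,P3] Q2=[]
t=6-12: P1@Q1 runs 6, rem=3, quantum used, demote→Q2. Q0=[] Q1=[P2,P3] Q2=[P1]
t=12-18: P2@Q1 runs 6, rem=1, quantum used, demote→Q2. Q0=[] Q1=[P3] Q2=[P1,P2]
t=18-21: P3@Q1 runs 3, rem=10, I/O yield, promote→Q0. Q0=[P3] Q1=[] Q2=[P1,P2]
t=21-23: P3@Q0 runs 2, rem=8, quantum used, demote→Q1. Q0=[] Q1=[P3] Q2=[P1,P2]
t=23-26: P3@Q1 runs 3, rem=5, I/O yield, promote→Q0. Q0=[P3] Q1=[] Q2=[P1,P2]
t=26-28: P3@Q0 runs 2, rem=3, quantum used, demote→Q1. Q0=[] Q1=[P3] Q2=[P1,P2]
t=28-31: P3@Q1 runs 3, rem=0, completes. Q0=[] Q1=[] Q2=[P1,P2]
t=31-34: P1@Q2 runs 3, rem=0, completes. Q0=[] Q1=[] Q2=[P2]
t=34-35: P2@Q2 runs 1, rem=0, completes. Q0=[] Q1=[] Q2=[]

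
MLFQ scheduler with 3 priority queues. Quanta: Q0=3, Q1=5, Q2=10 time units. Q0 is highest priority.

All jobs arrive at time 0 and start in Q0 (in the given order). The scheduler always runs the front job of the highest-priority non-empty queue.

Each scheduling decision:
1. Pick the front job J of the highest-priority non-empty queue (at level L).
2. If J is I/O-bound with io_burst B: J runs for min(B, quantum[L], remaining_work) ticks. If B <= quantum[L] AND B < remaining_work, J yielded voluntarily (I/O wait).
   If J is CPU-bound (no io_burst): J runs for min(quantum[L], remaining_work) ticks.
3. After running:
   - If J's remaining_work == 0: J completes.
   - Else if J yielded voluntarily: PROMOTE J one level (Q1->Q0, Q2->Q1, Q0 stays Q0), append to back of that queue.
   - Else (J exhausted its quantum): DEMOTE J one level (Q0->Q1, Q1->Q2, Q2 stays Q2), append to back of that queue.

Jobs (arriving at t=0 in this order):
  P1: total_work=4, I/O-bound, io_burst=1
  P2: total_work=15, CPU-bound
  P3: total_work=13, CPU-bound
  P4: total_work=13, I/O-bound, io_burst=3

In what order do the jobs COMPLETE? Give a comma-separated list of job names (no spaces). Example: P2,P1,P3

t=0-1: P1@Q0 runs 1, rem=3, I/O yield, promote→Q0. Q0=[P2,P3,P4,P1] Q1=[] Q2=[]
t=1-4: P2@Q0 runs 3, rem=12, quantum used, demote→Q1. Q0=[P3,P4,P1] Q1=[P2] Q2=[]
t=4-7: P3@Q0 runs 3, rem=10, quantum used, demote→Q1. Q0=[P4,P1] Q1=[P2,P3] Q2=[]
t=7-10: P4@Q0 runs 3, rem=10, I/O yield, promote→Q0. Q0=[P1,P4] Q1=[P2,P3] Q2=[]
t=10-11: P1@Q0 runs 1, rem=2, I/O yield, promote→Q0. Q0=[P4,P1] Q1=[P2,P3] Q2=[]
t=11-14: P4@Q0 runs 3, rem=7, I/O yield, promote→Q0. Q0=[P1,P4] Q1=[P2,P3] Q2=[]
t=14-15: P1@Q0 runs 1, rem=1, I/O yield, promote→Q0. Q0=[P4,P1] Q1=[P2,P3] Q2=[]
t=15-18: P4@Q0 runs 3, rem=4, I/O yield, promote→Q0. Q0=[P1,P4] Q1=[P2,P3] Q2=[]
t=18-19: P1@Q0 runs 1, rem=0, completes. Q0=[P4] Q1=[P2,P3] Q2=[]
t=19-22: P4@Q0 runs 3, rem=1, I/O yield, promote→Q0. Q0=[P4] Q1=[P2,P3] Q2=[]
t=22-23: P4@Q0 runs 1, rem=0, completes. Q0=[] Q1=[P2,P3] Q2=[]
t=23-28: P2@Q1 runs 5, rem=7, quantum used, demote→Q2. Q0=[] Q1=[P3] Q2=[P2]
t=28-33: P3@Q1 runs 5, rem=5, quantum used, demote→Q2. Q0=[] Q1=[] Q2=[P2,P3]
t=33-40: P2@Q2 runs 7, rem=0, completes. Q0=[] Q1=[] Q2=[P3]
t=40-45: P3@Q2 runs 5, rem=0, completes. Q0=[] Q1=[] Q2=[]

Answer: P1,P4,P2,P3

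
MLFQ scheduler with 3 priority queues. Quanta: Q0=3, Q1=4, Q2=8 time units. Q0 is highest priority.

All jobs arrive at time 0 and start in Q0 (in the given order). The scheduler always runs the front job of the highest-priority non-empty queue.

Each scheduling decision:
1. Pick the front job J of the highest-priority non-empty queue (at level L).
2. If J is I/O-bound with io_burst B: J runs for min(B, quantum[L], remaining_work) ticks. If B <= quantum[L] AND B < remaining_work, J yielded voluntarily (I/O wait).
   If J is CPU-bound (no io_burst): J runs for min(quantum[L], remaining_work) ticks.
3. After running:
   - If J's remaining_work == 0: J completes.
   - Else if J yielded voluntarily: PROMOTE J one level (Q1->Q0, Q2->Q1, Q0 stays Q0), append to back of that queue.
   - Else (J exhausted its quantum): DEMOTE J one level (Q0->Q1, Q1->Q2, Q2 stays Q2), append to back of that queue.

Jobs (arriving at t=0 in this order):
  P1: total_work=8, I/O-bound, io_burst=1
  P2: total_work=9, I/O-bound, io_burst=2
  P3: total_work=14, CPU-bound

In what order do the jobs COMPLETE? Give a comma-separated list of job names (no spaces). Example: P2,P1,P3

t=0-1: P1@Q0 runs 1, rem=7, I/O yield, promote→Q0. Q0=[P2,P3,P1] Q1=[] Q2=[]
t=1-3: P2@Q0 runs 2, rem=7, I/O yield, promote→Q0. Q0=[P3,P1,P2] Q1=[] Q2=[]
t=3-6: P3@Q0 runs 3, rem=11, quantum used, demote→Q1. Q0=[P1,P2] Q1=[P3] Q2=[]
t=6-7: P1@Q0 runs 1, rem=6, I/O yield, promote→Q0. Q0=[P2,P1] Q1=[P3] Q2=[]
t=7-9: P2@Q0 runs 2, rem=5, I/O yield, promote→Q0. Q0=[P1,P2] Q1=[P3] Q2=[]
t=9-10: P1@Q0 runs 1, rem=5, I/O yield, promote→Q0. Q0=[P2,P1] Q1=[P3] Q2=[]
t=10-12: P2@Q0 runs 2, rem=3, I/O yield, promote→Q0. Q0=[P1,P2] Q1=[P3] Q2=[]
t=12-13: P1@Q0 runs 1, rem=4, I/O yield, promote→Q0. Q0=[P2,P1] Q1=[P3] Q2=[]
t=13-15: P2@Q0 runs 2, rem=1, I/O yield, promote→Q0. Q0=[P1,P2] Q1=[P3] Q2=[]
t=15-16: P1@Q0 runs 1, rem=3, I/O yield, promote→Q0. Q0=[P2,P1] Q1=[P3] Q2=[]
t=16-17: P2@Q0 runs 1, rem=0, completes. Q0=[P1] Q1=[P3] Q2=[]
t=17-18: P1@Q0 runs 1, rem=2, I/O yield, promote→Q0. Q0=[P1] Q1=[P3] Q2=[]
t=18-19: P1@Q0 runs 1, rem=1, I/O yield, promote→Q0. Q0=[P1] Q1=[P3] Q2=[]
t=19-20: P1@Q0 runs 1, rem=0, completes. Q0=[] Q1=[P3] Q2=[]
t=20-24: P3@Q1 runs 4, rem=7, quantum used, demote→Q2. Q0=[] Q1=[] Q2=[P3]
t=24-31: P3@Q2 runs 7, rem=0, completes. Q0=[] Q1=[] Q2=[]

Answer: P2,P1,P3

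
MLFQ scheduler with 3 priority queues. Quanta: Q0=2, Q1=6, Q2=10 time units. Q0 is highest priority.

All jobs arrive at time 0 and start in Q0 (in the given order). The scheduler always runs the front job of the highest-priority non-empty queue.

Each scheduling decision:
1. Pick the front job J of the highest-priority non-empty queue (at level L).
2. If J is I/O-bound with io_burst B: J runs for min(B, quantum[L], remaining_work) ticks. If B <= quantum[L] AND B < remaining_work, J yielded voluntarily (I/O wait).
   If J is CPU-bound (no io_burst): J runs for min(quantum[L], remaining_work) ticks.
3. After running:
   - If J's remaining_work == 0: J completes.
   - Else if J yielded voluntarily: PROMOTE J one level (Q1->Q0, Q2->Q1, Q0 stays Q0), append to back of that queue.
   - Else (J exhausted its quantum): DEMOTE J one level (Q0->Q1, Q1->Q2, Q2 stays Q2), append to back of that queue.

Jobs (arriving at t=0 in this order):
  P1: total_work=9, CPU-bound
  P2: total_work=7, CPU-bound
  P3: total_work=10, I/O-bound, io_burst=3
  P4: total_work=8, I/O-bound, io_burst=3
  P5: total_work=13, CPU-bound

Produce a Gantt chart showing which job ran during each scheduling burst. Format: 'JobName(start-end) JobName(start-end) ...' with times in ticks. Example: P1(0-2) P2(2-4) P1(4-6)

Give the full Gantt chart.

Answer: P1(0-2) P2(2-4) P3(4-6) P4(6-8) P5(8-10) P1(10-16) P2(16-21) P3(21-24) P3(24-26) P4(26-29) P4(29-31) P5(31-37) P3(37-40) P4(40-41) P1(41-42) P5(42-47)

Derivation:
t=0-2: P1@Q0 runs 2, rem=7, quantum used, demote→Q1. Q0=[P2,P3,P4,P5] Q1=[P1] Q2=[]
t=2-4: P2@Q0 runs 2, rem=5, quantum used, demote→Q1. Q0=[P3,P4,P5] Q1=[P1,P2] Q2=[]
t=4-6: P3@Q0 runs 2, rem=8, quantum used, demote→Q1. Q0=[P4,P5] Q1=[P1,P2,P3] Q2=[]
t=6-8: P4@Q0 runs 2, rem=6, quantum used, demote→Q1. Q0=[P5] Q1=[P1,P2,P3,P4] Q2=[]
t=8-10: P5@Q0 runs 2, rem=11, quantum used, demote→Q1. Q0=[] Q1=[P1,P2,P3,P4,P5] Q2=[]
t=10-16: P1@Q1 runs 6, rem=1, quantum used, demote→Q2. Q0=[] Q1=[P2,P3,P4,P5] Q2=[P1]
t=16-21: P2@Q1 runs 5, rem=0, completes. Q0=[] Q1=[P3,P4,P5] Q2=[P1]
t=21-24: P3@Q1 runs 3, rem=5, I/O yield, promote→Q0. Q0=[P3] Q1=[P4,P5] Q2=[P1]
t=24-26: P3@Q0 runs 2, rem=3, quantum used, demote→Q1. Q0=[] Q1=[P4,P5,P3] Q2=[P1]
t=26-29: P4@Q1 runs 3, rem=3, I/O yield, promote→Q0. Q0=[P4] Q1=[P5,P3] Q2=[P1]
t=29-31: P4@Q0 runs 2, rem=1, quantum used, demote→Q1. Q0=[] Q1=[P5,P3,P4] Q2=[P1]
t=31-37: P5@Q1 runs 6, rem=5, quantum used, demote→Q2. Q0=[] Q1=[P3,P4] Q2=[P1,P5]
t=37-40: P3@Q1 runs 3, rem=0, completes. Q0=[] Q1=[P4] Q2=[P1,P5]
t=40-41: P4@Q1 runs 1, rem=0, completes. Q0=[] Q1=[] Q2=[P1,P5]
t=41-42: P1@Q2 runs 1, rem=0, completes. Q0=[] Q1=[] Q2=[P5]
t=42-47: P5@Q2 runs 5, rem=0, completes. Q0=[] Q1=[] Q2=[]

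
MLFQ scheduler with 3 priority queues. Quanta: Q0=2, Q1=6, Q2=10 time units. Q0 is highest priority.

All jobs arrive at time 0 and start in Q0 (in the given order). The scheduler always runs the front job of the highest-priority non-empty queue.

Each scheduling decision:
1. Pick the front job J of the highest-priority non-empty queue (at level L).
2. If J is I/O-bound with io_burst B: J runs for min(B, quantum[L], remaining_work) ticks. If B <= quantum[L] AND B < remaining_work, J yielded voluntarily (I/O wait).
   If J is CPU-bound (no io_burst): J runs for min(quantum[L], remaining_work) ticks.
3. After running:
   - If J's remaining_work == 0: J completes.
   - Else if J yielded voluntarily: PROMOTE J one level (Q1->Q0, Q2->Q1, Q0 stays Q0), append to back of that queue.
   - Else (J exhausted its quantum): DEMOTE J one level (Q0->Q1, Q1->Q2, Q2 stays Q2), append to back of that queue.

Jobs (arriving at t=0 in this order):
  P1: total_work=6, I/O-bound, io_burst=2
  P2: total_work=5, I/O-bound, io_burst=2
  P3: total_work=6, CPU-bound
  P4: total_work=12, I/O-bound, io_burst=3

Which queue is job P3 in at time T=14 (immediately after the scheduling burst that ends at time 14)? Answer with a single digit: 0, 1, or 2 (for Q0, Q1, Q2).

t=0-2: P1@Q0 runs 2, rem=4, I/O yield, promote→Q0. Q0=[P2,P3,P4,P1] Q1=[] Q2=[]
t=2-4: P2@Q0 runs 2, rem=3, I/O yield, promote→Q0. Q0=[P3,P4,P1,P2] Q1=[] Q2=[]
t=4-6: P3@Q0 runs 2, rem=4, quantum used, demote→Q1. Q0=[P4,P1,P2] Q1=[P3] Q2=[]
t=6-8: P4@Q0 runs 2, rem=10, quantum used, demote→Q1. Q0=[P1,P2] Q1=[P3,P4] Q2=[]
t=8-10: P1@Q0 runs 2, rem=2, I/O yield, promote→Q0. Q0=[P2,P1] Q1=[P3,P4] Q2=[]
t=10-12: P2@Q0 runs 2, rem=1, I/O yield, promote→Q0. Q0=[P1,P2] Q1=[P3,P4] Q2=[]
t=12-14: P1@Q0 runs 2, rem=0, completes. Q0=[P2] Q1=[P3,P4] Q2=[]
t=14-15: P2@Q0 runs 1, rem=0, completes. Q0=[] Q1=[P3,P4] Q2=[]
t=15-19: P3@Q1 runs 4, rem=0, completes. Q0=[] Q1=[P4] Q2=[]
t=19-22: P4@Q1 runs 3, rem=7, I/O yield, promote→Q0. Q0=[P4] Q1=[] Q2=[]
t=22-24: P4@Q0 runs 2, rem=5, quantum used, demote→Q1. Q0=[] Q1=[P4] Q2=[]
t=24-27: P4@Q1 runs 3, rem=2, I/O yield, promote→Q0. Q0=[P4] Q1=[] Q2=[]
t=27-29: P4@Q0 runs 2, rem=0, completes. Q0=[] Q1=[] Q2=[]

Answer: 1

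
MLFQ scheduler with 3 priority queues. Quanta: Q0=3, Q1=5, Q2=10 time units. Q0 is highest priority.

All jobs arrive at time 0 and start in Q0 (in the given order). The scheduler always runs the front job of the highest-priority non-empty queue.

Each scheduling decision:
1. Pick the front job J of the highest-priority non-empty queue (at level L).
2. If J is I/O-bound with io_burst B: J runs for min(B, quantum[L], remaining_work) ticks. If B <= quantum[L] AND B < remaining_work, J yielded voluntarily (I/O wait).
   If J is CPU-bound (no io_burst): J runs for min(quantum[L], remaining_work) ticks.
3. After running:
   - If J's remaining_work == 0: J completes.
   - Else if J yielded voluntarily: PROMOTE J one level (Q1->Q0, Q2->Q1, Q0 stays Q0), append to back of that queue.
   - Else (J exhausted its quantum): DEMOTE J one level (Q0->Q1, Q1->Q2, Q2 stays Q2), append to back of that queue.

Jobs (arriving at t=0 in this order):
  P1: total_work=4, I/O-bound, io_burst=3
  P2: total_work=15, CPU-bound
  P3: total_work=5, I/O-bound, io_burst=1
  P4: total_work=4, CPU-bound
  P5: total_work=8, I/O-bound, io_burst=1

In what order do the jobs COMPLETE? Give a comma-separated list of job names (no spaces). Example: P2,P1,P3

Answer: P1,P3,P5,P4,P2

Derivation:
t=0-3: P1@Q0 runs 3, rem=1, I/O yield, promote→Q0. Q0=[P2,P3,P4,P5,P1] Q1=[] Q2=[]
t=3-6: P2@Q0 runs 3, rem=12, quantum used, demote→Q1. Q0=[P3,P4,P5,P1] Q1=[P2] Q2=[]
t=6-7: P3@Q0 runs 1, rem=4, I/O yield, promote→Q0. Q0=[P4,P5,P1,P3] Q1=[P2] Q2=[]
t=7-10: P4@Q0 runs 3, rem=1, quantum used, demote→Q1. Q0=[P5,P1,P3] Q1=[P2,P4] Q2=[]
t=10-11: P5@Q0 runs 1, rem=7, I/O yield, promote→Q0. Q0=[P1,P3,P5] Q1=[P2,P4] Q2=[]
t=11-12: P1@Q0 runs 1, rem=0, completes. Q0=[P3,P5] Q1=[P2,P4] Q2=[]
t=12-13: P3@Q0 runs 1, rem=3, I/O yield, promote→Q0. Q0=[P5,P3] Q1=[P2,P4] Q2=[]
t=13-14: P5@Q0 runs 1, rem=6, I/O yield, promote→Q0. Q0=[P3,P5] Q1=[P2,P4] Q2=[]
t=14-15: P3@Q0 runs 1, rem=2, I/O yield, promote→Q0. Q0=[P5,P3] Q1=[P2,P4] Q2=[]
t=15-16: P5@Q0 runs 1, rem=5, I/O yield, promote→Q0. Q0=[P3,P5] Q1=[P2,P4] Q2=[]
t=16-17: P3@Q0 runs 1, rem=1, I/O yield, promote→Q0. Q0=[P5,P3] Q1=[P2,P4] Q2=[]
t=17-18: P5@Q0 runs 1, rem=4, I/O yield, promote→Q0. Q0=[P3,P5] Q1=[P2,P4] Q2=[]
t=18-19: P3@Q0 runs 1, rem=0, completes. Q0=[P5] Q1=[P2,P4] Q2=[]
t=19-20: P5@Q0 runs 1, rem=3, I/O yield, promote→Q0. Q0=[P5] Q1=[P2,P4] Q2=[]
t=20-21: P5@Q0 runs 1, rem=2, I/O yield, promote→Q0. Q0=[P5] Q1=[P2,P4] Q2=[]
t=21-22: P5@Q0 runs 1, rem=1, I/O yield, promote→Q0. Q0=[P5] Q1=[P2,P4] Q2=[]
t=22-23: P5@Q0 runs 1, rem=0, completes. Q0=[] Q1=[P2,P4] Q2=[]
t=23-28: P2@Q1 runs 5, rem=7, quantum used, demote→Q2. Q0=[] Q1=[P4] Q2=[P2]
t=28-29: P4@Q1 runs 1, rem=0, completes. Q0=[] Q1=[] Q2=[P2]
t=29-36: P2@Q2 runs 7, rem=0, completes. Q0=[] Q1=[] Q2=[]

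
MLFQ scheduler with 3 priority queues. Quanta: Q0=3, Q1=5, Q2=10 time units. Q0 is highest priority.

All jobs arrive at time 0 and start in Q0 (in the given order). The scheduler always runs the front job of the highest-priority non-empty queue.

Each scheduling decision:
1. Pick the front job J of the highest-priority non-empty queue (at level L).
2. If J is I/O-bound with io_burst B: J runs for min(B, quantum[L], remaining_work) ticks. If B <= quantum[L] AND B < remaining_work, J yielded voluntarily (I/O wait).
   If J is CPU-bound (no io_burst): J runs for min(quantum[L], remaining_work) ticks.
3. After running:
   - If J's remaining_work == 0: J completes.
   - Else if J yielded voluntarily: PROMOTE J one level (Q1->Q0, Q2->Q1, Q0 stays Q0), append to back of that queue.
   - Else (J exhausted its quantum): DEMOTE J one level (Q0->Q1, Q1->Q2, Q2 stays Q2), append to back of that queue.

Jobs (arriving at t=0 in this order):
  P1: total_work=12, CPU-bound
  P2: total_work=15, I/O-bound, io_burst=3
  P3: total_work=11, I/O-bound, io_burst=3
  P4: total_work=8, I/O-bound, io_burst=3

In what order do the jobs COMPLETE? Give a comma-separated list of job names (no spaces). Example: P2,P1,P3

Answer: P4,P3,P2,P1

Derivation:
t=0-3: P1@Q0 runs 3, rem=9, quantum used, demote→Q1. Q0=[P2,P3,P4] Q1=[P1] Q2=[]
t=3-6: P2@Q0 runs 3, rem=12, I/O yield, promote→Q0. Q0=[P3,P4,P2] Q1=[P1] Q2=[]
t=6-9: P3@Q0 runs 3, rem=8, I/O yield, promote→Q0. Q0=[P4,P2,P3] Q1=[P1] Q2=[]
t=9-12: P4@Q0 runs 3, rem=5, I/O yield, promote→Q0. Q0=[P2,P3,P4] Q1=[P1] Q2=[]
t=12-15: P2@Q0 runs 3, rem=9, I/O yield, promote→Q0. Q0=[P3,P4,P2] Q1=[P1] Q2=[]
t=15-18: P3@Q0 runs 3, rem=5, I/O yield, promote→Q0. Q0=[P4,P2,P3] Q1=[P1] Q2=[]
t=18-21: P4@Q0 runs 3, rem=2, I/O yield, promote→Q0. Q0=[P2,P3,P4] Q1=[P1] Q2=[]
t=21-24: P2@Q0 runs 3, rem=6, I/O yield, promote→Q0. Q0=[P3,P4,P2] Q1=[P1] Q2=[]
t=24-27: P3@Q0 runs 3, rem=2, I/O yield, promote→Q0. Q0=[P4,P2,P3] Q1=[P1] Q2=[]
t=27-29: P4@Q0 runs 2, rem=0, completes. Q0=[P2,P3] Q1=[P1] Q2=[]
t=29-32: P2@Q0 runs 3, rem=3, I/O yield, promote→Q0. Q0=[P3,P2] Q1=[P1] Q2=[]
t=32-34: P3@Q0 runs 2, rem=0, completes. Q0=[P2] Q1=[P1] Q2=[]
t=34-37: P2@Q0 runs 3, rem=0, completes. Q0=[] Q1=[P1] Q2=[]
t=37-42: P1@Q1 runs 5, rem=4, quantum used, demote→Q2. Q0=[] Q1=[] Q2=[P1]
t=42-46: P1@Q2 runs 4, rem=0, completes. Q0=[] Q1=[] Q2=[]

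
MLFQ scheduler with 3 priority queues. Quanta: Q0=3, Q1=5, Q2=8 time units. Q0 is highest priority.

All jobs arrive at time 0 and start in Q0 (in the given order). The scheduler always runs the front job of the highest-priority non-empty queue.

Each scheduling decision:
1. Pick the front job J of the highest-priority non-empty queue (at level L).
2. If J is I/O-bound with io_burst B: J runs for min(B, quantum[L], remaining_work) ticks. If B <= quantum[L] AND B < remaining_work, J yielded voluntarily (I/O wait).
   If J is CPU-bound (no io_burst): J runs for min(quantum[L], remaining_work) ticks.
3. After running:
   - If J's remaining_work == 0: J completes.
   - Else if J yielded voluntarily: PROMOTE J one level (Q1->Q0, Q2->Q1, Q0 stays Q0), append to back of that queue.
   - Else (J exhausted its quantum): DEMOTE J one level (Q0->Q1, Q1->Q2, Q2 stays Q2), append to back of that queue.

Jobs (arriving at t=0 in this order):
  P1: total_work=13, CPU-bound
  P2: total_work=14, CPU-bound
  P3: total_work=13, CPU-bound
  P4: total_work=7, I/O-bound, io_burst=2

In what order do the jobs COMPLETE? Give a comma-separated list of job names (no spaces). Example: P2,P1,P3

t=0-3: P1@Q0 runs 3, rem=10, quantum used, demote→Q1. Q0=[P2,P3,P4] Q1=[P1] Q2=[]
t=3-6: P2@Q0 runs 3, rem=11, quantum used, demote→Q1. Q0=[P3,P4] Q1=[P1,P2] Q2=[]
t=6-9: P3@Q0 runs 3, rem=10, quantum used, demote→Q1. Q0=[P4] Q1=[P1,P2,P3] Q2=[]
t=9-11: P4@Q0 runs 2, rem=5, I/O yield, promote→Q0. Q0=[P4] Q1=[P1,P2,P3] Q2=[]
t=11-13: P4@Q0 runs 2, rem=3, I/O yield, promote→Q0. Q0=[P4] Q1=[P1,P2,P3] Q2=[]
t=13-15: P4@Q0 runs 2, rem=1, I/O yield, promote→Q0. Q0=[P4] Q1=[P1,P2,P3] Q2=[]
t=15-16: P4@Q0 runs 1, rem=0, completes. Q0=[] Q1=[P1,P2,P3] Q2=[]
t=16-21: P1@Q1 runs 5, rem=5, quantum used, demote→Q2. Q0=[] Q1=[P2,P3] Q2=[P1]
t=21-26: P2@Q1 runs 5, rem=6, quantum used, demote→Q2. Q0=[] Q1=[P3] Q2=[P1,P2]
t=26-31: P3@Q1 runs 5, rem=5, quantum used, demote→Q2. Q0=[] Q1=[] Q2=[P1,P2,P3]
t=31-36: P1@Q2 runs 5, rem=0, completes. Q0=[] Q1=[] Q2=[P2,P3]
t=36-42: P2@Q2 runs 6, rem=0, completes. Q0=[] Q1=[] Q2=[P3]
t=42-47: P3@Q2 runs 5, rem=0, completes. Q0=[] Q1=[] Q2=[]

Answer: P4,P1,P2,P3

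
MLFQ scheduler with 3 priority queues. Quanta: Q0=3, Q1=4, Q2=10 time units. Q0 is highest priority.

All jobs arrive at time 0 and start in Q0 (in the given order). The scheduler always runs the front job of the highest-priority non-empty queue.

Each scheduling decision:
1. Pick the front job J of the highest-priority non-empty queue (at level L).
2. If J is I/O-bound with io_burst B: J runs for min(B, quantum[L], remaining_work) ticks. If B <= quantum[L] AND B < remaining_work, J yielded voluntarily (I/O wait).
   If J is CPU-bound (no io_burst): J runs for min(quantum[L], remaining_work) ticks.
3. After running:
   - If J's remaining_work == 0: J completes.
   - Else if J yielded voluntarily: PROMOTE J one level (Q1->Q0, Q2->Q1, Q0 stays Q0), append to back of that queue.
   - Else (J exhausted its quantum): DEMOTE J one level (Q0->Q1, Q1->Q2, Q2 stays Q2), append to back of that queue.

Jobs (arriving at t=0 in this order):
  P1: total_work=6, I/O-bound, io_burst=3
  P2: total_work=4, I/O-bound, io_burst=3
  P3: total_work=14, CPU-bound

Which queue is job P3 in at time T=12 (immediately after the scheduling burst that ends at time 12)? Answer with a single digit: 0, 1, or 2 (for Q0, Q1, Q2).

t=0-3: P1@Q0 runs 3, rem=3, I/O yield, promote→Q0. Q0=[P2,P3,P1] Q1=[] Q2=[]
t=3-6: P2@Q0 runs 3, rem=1, I/O yield, promote→Q0. Q0=[P3,P1,P2] Q1=[] Q2=[]
t=6-9: P3@Q0 runs 3, rem=11, quantum used, demote→Q1. Q0=[P1,P2] Q1=[P3] Q2=[]
t=9-12: P1@Q0 runs 3, rem=0, completes. Q0=[P2] Q1=[P3] Q2=[]
t=12-13: P2@Q0 runs 1, rem=0, completes. Q0=[] Q1=[P3] Q2=[]
t=13-17: P3@Q1 runs 4, rem=7, quantum used, demote→Q2. Q0=[] Q1=[] Q2=[P3]
t=17-24: P3@Q2 runs 7, rem=0, completes. Q0=[] Q1=[] Q2=[]

Answer: 1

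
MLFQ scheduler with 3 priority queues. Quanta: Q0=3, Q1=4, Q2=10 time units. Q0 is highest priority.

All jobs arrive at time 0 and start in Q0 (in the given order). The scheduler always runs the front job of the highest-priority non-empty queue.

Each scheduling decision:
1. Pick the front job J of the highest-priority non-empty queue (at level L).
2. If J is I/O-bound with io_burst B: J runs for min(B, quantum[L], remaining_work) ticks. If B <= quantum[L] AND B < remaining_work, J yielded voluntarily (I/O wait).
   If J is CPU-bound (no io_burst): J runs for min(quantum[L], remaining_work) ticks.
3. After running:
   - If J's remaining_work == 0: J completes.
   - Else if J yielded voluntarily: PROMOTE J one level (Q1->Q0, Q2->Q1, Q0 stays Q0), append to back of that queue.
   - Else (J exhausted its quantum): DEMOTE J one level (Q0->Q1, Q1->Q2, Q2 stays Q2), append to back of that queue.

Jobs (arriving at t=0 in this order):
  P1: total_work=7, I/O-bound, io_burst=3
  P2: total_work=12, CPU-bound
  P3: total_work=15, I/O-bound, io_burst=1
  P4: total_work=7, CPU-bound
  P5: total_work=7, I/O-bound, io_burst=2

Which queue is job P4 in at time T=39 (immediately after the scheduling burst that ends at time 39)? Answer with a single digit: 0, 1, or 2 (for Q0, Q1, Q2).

t=0-3: P1@Q0 runs 3, rem=4, I/O yield, promote→Q0. Q0=[P2,P3,P4,P5,P1] Q1=[] Q2=[]
t=3-6: P2@Q0 runs 3, rem=9, quantum used, demote→Q1. Q0=[P3,P4,P5,P1] Q1=[P2] Q2=[]
t=6-7: P3@Q0 runs 1, rem=14, I/O yield, promote→Q0. Q0=[P4,P5,P1,P3] Q1=[P2] Q2=[]
t=7-10: P4@Q0 runs 3, rem=4, quantum used, demote→Q1. Q0=[P5,P1,P3] Q1=[P2,P4] Q2=[]
t=10-12: P5@Q0 runs 2, rem=5, I/O yield, promote→Q0. Q0=[P1,P3,P5] Q1=[P2,P4] Q2=[]
t=12-15: P1@Q0 runs 3, rem=1, I/O yield, promote→Q0. Q0=[P3,P5,P1] Q1=[P2,P4] Q2=[]
t=15-16: P3@Q0 runs 1, rem=13, I/O yield, promote→Q0. Q0=[P5,P1,P3] Q1=[P2,P4] Q2=[]
t=16-18: P5@Q0 runs 2, rem=3, I/O yield, promote→Q0. Q0=[P1,P3,P5] Q1=[P2,P4] Q2=[]
t=18-19: P1@Q0 runs 1, rem=0, completes. Q0=[P3,P5] Q1=[P2,P4] Q2=[]
t=19-20: P3@Q0 runs 1, rem=12, I/O yield, promote→Q0. Q0=[P5,P3] Q1=[P2,P4] Q2=[]
t=20-22: P5@Q0 runs 2, rem=1, I/O yield, promote→Q0. Q0=[P3,P5] Q1=[P2,P4] Q2=[]
t=22-23: P3@Q0 runs 1, rem=11, I/O yield, promote→Q0. Q0=[P5,P3] Q1=[P2,P4] Q2=[]
t=23-24: P5@Q0 runs 1, rem=0, completes. Q0=[P3] Q1=[P2,P4] Q2=[]
t=24-25: P3@Q0 runs 1, rem=10, I/O yield, promote→Q0. Q0=[P3] Q1=[P2,P4] Q2=[]
t=25-26: P3@Q0 runs 1, rem=9, I/O yield, promote→Q0. Q0=[P3] Q1=[P2,P4] Q2=[]
t=26-27: P3@Q0 runs 1, rem=8, I/O yield, promote→Q0. Q0=[P3] Q1=[P2,P4] Q2=[]
t=27-28: P3@Q0 runs 1, rem=7, I/O yield, promote→Q0. Q0=[P3] Q1=[P2,P4] Q2=[]
t=28-29: P3@Q0 runs 1, rem=6, I/O yield, promote→Q0. Q0=[P3] Q1=[P2,P4] Q2=[]
t=29-30: P3@Q0 runs 1, rem=5, I/O yield, promote→Q0. Q0=[P3] Q1=[P2,P4] Q2=[]
t=30-31: P3@Q0 runs 1, rem=4, I/O yield, promote→Q0. Q0=[P3] Q1=[P2,P4] Q2=[]
t=31-32: P3@Q0 runs 1, rem=3, I/O yield, promote→Q0. Q0=[P3] Q1=[P2,P4] Q2=[]
t=32-33: P3@Q0 runs 1, rem=2, I/O yield, promote→Q0. Q0=[P3] Q1=[P2,P4] Q2=[]
t=33-34: P3@Q0 runs 1, rem=1, I/O yield, promote→Q0. Q0=[P3] Q1=[P2,P4] Q2=[]
t=34-35: P3@Q0 runs 1, rem=0, completes. Q0=[] Q1=[P2,P4] Q2=[]
t=35-39: P2@Q1 runs 4, rem=5, quantum used, demote→Q2. Q0=[] Q1=[P4] Q2=[P2]
t=39-43: P4@Q1 runs 4, rem=0, completes. Q0=[] Q1=[] Q2=[P2]
t=43-48: P2@Q2 runs 5, rem=0, completes. Q0=[] Q1=[] Q2=[]

Answer: 1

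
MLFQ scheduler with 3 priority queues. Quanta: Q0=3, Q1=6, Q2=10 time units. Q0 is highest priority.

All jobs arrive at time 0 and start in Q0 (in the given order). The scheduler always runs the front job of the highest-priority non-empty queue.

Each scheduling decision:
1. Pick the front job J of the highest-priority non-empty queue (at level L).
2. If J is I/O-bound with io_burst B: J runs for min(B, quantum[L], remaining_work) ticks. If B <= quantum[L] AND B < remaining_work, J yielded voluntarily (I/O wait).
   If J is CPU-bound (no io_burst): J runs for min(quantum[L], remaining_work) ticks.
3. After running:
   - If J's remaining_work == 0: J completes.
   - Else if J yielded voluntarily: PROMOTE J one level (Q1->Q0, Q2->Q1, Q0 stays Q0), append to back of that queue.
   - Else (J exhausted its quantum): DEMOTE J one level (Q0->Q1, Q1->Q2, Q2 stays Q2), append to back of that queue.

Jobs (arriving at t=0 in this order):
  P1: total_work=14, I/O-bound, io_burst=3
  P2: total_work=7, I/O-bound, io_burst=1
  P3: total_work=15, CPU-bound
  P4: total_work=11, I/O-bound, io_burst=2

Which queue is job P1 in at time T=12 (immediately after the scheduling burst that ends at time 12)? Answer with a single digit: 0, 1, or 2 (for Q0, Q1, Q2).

t=0-3: P1@Q0 runs 3, rem=11, I/O yield, promote→Q0. Q0=[P2,P3,P4,P1] Q1=[] Q2=[]
t=3-4: P2@Q0 runs 1, rem=6, I/O yield, promote→Q0. Q0=[P3,P4,P1,P2] Q1=[] Q2=[]
t=4-7: P3@Q0 runs 3, rem=12, quantum used, demote→Q1. Q0=[P4,P1,P2] Q1=[P3] Q2=[]
t=7-9: P4@Q0 runs 2, rem=9, I/O yield, promote→Q0. Q0=[P1,P2,P4] Q1=[P3] Q2=[]
t=9-12: P1@Q0 runs 3, rem=8, I/O yield, promote→Q0. Q0=[P2,P4,P1] Q1=[P3] Q2=[]
t=12-13: P2@Q0 runs 1, rem=5, I/O yield, promote→Q0. Q0=[P4,P1,P2] Q1=[P3] Q2=[]
t=13-15: P4@Q0 runs 2, rem=7, I/O yield, promote→Q0. Q0=[P1,P2,P4] Q1=[P3] Q2=[]
t=15-18: P1@Q0 runs 3, rem=5, I/O yield, promote→Q0. Q0=[P2,P4,P1] Q1=[P3] Q2=[]
t=18-19: P2@Q0 runs 1, rem=4, I/O yield, promote→Q0. Q0=[P4,P1,P2] Q1=[P3] Q2=[]
t=19-21: P4@Q0 runs 2, rem=5, I/O yield, promote→Q0. Q0=[P1,P2,P4] Q1=[P3] Q2=[]
t=21-24: P1@Q0 runs 3, rem=2, I/O yield, promote→Q0. Q0=[P2,P4,P1] Q1=[P3] Q2=[]
t=24-25: P2@Q0 runs 1, rem=3, I/O yield, promote→Q0. Q0=[P4,P1,P2] Q1=[P3] Q2=[]
t=25-27: P4@Q0 runs 2, rem=3, I/O yield, promote→Q0. Q0=[P1,P2,P4] Q1=[P3] Q2=[]
t=27-29: P1@Q0 runs 2, rem=0, completes. Q0=[P2,P4] Q1=[P3] Q2=[]
t=29-30: P2@Q0 runs 1, rem=2, I/O yield, promote→Q0. Q0=[P4,P2] Q1=[P3] Q2=[]
t=30-32: P4@Q0 runs 2, rem=1, I/O yield, promote→Q0. Q0=[P2,P4] Q1=[P3] Q2=[]
t=32-33: P2@Q0 runs 1, rem=1, I/O yield, promote→Q0. Q0=[P4,P2] Q1=[P3] Q2=[]
t=33-34: P4@Q0 runs 1, rem=0, completes. Q0=[P2] Q1=[P3] Q2=[]
t=34-35: P2@Q0 runs 1, rem=0, completes. Q0=[] Q1=[P3] Q2=[]
t=35-41: P3@Q1 runs 6, rem=6, quantum used, demote→Q2. Q0=[] Q1=[] Q2=[P3]
t=41-47: P3@Q2 runs 6, rem=0, completes. Q0=[] Q1=[] Q2=[]

Answer: 0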